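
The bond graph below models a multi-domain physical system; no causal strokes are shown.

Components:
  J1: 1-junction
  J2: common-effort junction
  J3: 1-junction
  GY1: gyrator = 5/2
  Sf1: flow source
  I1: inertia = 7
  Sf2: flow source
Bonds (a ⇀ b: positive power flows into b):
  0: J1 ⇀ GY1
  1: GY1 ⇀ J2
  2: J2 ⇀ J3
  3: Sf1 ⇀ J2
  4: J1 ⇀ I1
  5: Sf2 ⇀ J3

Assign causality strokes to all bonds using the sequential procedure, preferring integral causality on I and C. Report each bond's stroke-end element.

β0 →J1
β1 →J2
β2 →J3
β3 →Sf1
β4 →I1
β5 →Sf2

bond 3 stroke→Sf1  (Sf1: flow source, stroke at near end)
bond 5 stroke→Sf2  (source Sf2 imposes f)
bond 2 stroke→J3  (J3 flow already set via bond 5)
bond 1 stroke→J2  (closing 0-jn rule on J2)
bond 0 stroke→J1  (GY1 both-in/both-out from 1)
bond 4 stroke→I1  (J1 needs exactly one f-in)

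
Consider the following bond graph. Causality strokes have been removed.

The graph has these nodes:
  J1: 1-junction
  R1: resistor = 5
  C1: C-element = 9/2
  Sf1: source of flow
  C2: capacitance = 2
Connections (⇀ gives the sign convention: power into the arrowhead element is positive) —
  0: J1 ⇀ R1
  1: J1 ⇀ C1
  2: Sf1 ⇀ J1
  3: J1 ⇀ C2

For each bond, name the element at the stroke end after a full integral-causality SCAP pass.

bond 0 →J1
bond 1 →J1
bond 2 →Sf1
bond 3 →J1

#2 |Sf1  (Sf1: flow source, stroke at near end)
#0 |J1  (J1: bond 2 brought flow, rest push out)
#1 |J1  (J1 flow already set via bond 2)
#3 |J1  (J1: bond 2 brought flow, rest push out)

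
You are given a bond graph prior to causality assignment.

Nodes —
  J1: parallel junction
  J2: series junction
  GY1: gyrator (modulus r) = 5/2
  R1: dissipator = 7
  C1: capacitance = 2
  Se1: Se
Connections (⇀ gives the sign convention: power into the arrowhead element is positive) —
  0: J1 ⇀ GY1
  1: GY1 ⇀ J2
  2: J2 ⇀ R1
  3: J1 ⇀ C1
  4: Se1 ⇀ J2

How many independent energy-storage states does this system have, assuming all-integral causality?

bond 4 |J2  (Se1 (Se) sets effort on bond)
bond 3 |J1  (prefer integral on C1)
bond 0 |GY1  (0-jn J1 has e-setter on 3)
bond 1 |GY1  (GY GY1: same side as bond 0)
bond 2 |J2  (J2: bond 1 brought flow, rest push out)

1  (C1 all integral)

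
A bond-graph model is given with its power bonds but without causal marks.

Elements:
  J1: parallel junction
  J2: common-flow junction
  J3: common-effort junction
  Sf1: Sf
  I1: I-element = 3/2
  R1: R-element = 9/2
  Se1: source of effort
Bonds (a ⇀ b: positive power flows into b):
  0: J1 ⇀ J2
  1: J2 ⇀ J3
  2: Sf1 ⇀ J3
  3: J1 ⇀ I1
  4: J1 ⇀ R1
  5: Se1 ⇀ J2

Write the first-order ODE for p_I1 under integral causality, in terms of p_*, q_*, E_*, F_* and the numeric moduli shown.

bond 2 |Sf1  (Sf1 (Sf) sets flow on bond)
bond 5 |J2  (Se1 fixes effort; stroke away)
bond 1 |J3  (only one effort-in slot at J3)
bond 0 |J2  (J2 flow already set via bond 1)
bond 3 |I1  (I1 integral (f out))
bond 4 |J1  (J1 needs exactly one e-in)

dp_I1/dt = 9*F_Sf1/2 - 3*p_I1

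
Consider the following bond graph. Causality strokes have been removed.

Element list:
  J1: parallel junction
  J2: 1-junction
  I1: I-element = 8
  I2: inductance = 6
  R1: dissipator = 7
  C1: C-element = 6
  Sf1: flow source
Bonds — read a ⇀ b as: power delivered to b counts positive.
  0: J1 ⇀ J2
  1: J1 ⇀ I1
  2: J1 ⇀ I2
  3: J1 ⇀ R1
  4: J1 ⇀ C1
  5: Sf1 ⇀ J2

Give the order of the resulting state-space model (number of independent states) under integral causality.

3  (C1, I1, I2 all integral)

β5 →Sf1  (Sf1: flow source, stroke at near end)
β0 →J2  (1-jn J2 has f-setter on 5)
β1 →I1  (prefer integral on I1)
β2 →I2  (prefer integral on I2)
β4 →J1  (C1 outputs effort q/C1)
β3 →R1  (J1 effort already set via bond 4)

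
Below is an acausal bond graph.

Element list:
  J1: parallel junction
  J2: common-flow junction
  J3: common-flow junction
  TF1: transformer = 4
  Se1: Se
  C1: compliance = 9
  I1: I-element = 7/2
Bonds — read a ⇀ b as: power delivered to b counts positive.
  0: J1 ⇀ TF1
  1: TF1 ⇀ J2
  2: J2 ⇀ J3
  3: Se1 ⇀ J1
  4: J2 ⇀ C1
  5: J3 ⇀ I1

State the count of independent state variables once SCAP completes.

b3 →J1  (Se1: effort source, stroke at far end)
b0 →TF1  (J1: bond 3 brought effort, rest push out)
b1 →J2  (TF TF1: opposite of bond 0)
b4 →J2  (prefer integral on C1)
b2 →J3  (J2 needs exactly one f-in)
b5 →I1  (only one flow-in slot at J3)

2  (C1, I1 all integral)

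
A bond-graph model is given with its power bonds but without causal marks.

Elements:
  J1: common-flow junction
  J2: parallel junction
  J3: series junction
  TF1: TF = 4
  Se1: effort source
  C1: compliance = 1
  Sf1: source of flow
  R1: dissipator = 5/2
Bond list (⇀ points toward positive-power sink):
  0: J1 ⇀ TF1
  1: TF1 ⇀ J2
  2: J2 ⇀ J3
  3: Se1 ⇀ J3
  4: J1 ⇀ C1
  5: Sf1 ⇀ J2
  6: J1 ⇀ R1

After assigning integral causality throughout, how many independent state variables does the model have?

b3 |J3  (Se1 fixes effort; stroke away)
b5 |Sf1  (Sf1 fixes flow; stroke at Sf1)
b2 |J2  (J3 needs exactly one f-in)
b1 |TF1  (J2: bond 2 brought effort, rest push out)
b0 |J1  (through TF1, causality passes straight; one stroke at TF1)
b4 |J1  (C1: C, integral causality)
b6 |R1  (closing 1-jn rule on J1)

1  (C1 all integral)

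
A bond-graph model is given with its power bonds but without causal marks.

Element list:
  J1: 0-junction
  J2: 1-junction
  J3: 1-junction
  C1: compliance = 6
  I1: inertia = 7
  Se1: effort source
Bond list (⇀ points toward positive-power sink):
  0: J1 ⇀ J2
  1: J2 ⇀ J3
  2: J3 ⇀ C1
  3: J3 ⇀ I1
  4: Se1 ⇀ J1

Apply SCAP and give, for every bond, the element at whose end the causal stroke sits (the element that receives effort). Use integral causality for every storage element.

bond 4 stroke→J1  (Se1 (Se) sets effort on bond)
bond 0 stroke→J2  (0-jn J1 has e-setter on 4)
bond 1 stroke→J3  (J2 needs exactly one f-in)
bond 2 stroke→J3  (C1 outputs effort q/C1)
bond 3 stroke→I1  (closing 1-jn rule on J3)

bond 0 →J2
bond 1 →J3
bond 2 →J3
bond 3 →I1
bond 4 →J1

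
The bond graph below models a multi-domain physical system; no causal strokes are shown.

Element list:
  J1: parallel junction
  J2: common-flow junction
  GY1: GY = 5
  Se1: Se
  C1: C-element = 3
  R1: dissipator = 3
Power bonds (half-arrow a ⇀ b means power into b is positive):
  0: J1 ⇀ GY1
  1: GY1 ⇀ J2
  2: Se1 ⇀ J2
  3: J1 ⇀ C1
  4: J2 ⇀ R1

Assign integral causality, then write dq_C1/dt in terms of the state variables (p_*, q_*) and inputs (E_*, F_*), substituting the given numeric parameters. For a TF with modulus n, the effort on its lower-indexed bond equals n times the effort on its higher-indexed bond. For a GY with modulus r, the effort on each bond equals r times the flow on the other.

dq_C1/dt = E_Se1/5 - q_C1/25

bond 2 →J2  (Se1: effort source, stroke at far end)
bond 3 →J1  (C1 outputs effort q/C1)
bond 0 →GY1  (0-jn J1 has e-setter on 3)
bond 1 →GY1  (GY1 both-in/both-out from 0)
bond 4 →J2  (J2 flow already set via bond 1)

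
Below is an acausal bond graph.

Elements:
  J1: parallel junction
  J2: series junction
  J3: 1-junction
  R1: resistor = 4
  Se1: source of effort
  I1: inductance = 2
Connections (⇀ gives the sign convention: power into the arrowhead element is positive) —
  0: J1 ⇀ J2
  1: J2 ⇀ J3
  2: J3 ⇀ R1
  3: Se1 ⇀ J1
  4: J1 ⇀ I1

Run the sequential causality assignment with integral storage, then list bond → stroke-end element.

b0 →J2
b1 →J3
b2 →R1
b3 →J1
b4 →I1

bond 3 |J1  (Se1 (Se) sets effort on bond)
bond 0 |J2  (common-e at J1 fixed by 3)
bond 4 |I1  (0-jn J1 has e-setter on 3)
bond 1 |J3  (J2: last free bond brings flow in)
bond 2 |R1  (J3: last free bond brings flow in)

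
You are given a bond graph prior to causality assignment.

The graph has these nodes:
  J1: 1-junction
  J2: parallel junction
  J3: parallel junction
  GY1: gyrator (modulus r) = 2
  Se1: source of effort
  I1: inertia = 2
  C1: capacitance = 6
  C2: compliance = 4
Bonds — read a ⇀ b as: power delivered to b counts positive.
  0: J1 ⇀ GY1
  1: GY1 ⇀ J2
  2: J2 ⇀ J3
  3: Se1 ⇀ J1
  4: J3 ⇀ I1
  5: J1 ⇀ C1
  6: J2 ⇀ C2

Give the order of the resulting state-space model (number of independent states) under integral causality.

3  (C1, C2, I1 all integral)

#3 →J1  (Se1: effort source, stroke at far end)
#4 →I1  (I1: I, integral causality)
#2 →J3  (J3: last free bond brings effort in)
#5 →J1  (prefer integral on C1)
#0 →GY1  (only one flow-in slot at J1)
#1 →GY1  (GY1: gyrator matches bond 0)
#6 →J2  (closing 0-jn rule on J2)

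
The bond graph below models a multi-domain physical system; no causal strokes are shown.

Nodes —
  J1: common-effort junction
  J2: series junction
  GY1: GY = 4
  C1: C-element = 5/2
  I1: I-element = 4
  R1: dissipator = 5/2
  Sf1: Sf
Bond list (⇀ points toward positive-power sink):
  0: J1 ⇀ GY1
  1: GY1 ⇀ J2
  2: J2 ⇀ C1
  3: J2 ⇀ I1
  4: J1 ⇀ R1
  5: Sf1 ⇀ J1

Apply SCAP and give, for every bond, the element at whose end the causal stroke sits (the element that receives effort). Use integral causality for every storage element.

β0 →J1
β1 →J2
β2 →J2
β3 →I1
β4 →R1
β5 →Sf1

bond 5 stroke at Sf1  (source Sf1 imposes f)
bond 2 stroke at J2  (C1 outputs effort q/C1)
bond 3 stroke at I1  (prefer integral on I1)
bond 1 stroke at J2  (1-jn J2 has f-setter on 3)
bond 0 stroke at J1  (GY1 both-in/both-out from 1)
bond 4 stroke at R1  (J1: bond 0 brought effort, rest push out)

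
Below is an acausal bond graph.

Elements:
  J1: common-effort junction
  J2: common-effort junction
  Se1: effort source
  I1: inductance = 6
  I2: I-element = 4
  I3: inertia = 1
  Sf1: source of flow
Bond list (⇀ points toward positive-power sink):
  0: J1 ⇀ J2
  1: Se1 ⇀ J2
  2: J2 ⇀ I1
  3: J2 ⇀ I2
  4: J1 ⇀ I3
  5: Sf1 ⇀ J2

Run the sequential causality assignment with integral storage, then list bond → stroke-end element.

#1 stroke at J2  (Se1: effort source, stroke at far end)
#5 stroke at Sf1  (Sf1: flow source, stroke at near end)
#0 stroke at J1  (common-e at J2 fixed by 1)
#2 stroke at I1  (common-e at J2 fixed by 1)
#3 stroke at I2  (J2 effort already set via bond 1)
#4 stroke at I3  (0-jn J1 has e-setter on 0)

β0 stroke at J1
β1 stroke at J2
β2 stroke at I1
β3 stroke at I2
β4 stroke at I3
β5 stroke at Sf1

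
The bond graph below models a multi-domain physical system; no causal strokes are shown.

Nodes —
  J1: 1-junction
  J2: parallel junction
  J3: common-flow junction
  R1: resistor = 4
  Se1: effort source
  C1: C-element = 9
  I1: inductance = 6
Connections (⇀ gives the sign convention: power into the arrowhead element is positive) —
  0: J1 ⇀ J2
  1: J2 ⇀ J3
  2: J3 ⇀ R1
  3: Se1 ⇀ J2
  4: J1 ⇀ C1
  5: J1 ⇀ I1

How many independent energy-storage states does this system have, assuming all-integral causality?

2  (C1, I1 all integral)

#3 stroke at J2  (Se1 fixes effort; stroke away)
#0 stroke at J1  (J2: bond 3 brought effort, rest push out)
#1 stroke at J3  (0-jn J2 has e-setter on 3)
#2 stroke at R1  (J3 needs exactly one f-in)
#4 stroke at J1  (prefer integral on C1)
#5 stroke at I1  (only one flow-in slot at J1)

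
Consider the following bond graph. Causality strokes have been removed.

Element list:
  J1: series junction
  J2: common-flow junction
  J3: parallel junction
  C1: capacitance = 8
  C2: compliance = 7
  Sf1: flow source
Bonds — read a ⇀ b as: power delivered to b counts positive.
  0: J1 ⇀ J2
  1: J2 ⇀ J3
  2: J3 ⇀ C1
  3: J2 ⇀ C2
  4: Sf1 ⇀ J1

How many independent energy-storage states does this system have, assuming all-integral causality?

bond 4 |Sf1  (Sf1 (Sf) sets flow on bond)
bond 0 |J1  (1-jn J1 has f-setter on 4)
bond 1 |J2  (1-jn J2 has f-setter on 0)
bond 3 |J2  (J2 flow already set via bond 0)
bond 2 |J3  (J3 needs exactly one e-in)

2  (C1, C2 all integral)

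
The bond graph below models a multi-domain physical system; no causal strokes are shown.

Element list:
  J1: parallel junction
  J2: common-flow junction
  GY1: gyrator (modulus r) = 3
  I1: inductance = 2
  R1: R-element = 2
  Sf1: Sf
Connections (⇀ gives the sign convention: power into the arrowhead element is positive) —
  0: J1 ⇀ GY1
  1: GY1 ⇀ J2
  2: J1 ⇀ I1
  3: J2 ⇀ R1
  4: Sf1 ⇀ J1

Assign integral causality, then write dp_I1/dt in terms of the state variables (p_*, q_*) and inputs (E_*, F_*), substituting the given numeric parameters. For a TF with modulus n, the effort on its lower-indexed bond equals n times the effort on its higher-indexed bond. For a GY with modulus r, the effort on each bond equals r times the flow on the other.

dp_I1/dt = 9*F_Sf1/2 - 9*p_I1/4

#4 |Sf1  (Sf1: flow source, stroke at near end)
#2 |I1  (I1 outputs flow p/I1)
#0 |J1  (closing 0-jn rule on J1)
#1 |J2  (GY1: gyrator matches bond 0)
#3 |R1  (closing 1-jn rule on J2)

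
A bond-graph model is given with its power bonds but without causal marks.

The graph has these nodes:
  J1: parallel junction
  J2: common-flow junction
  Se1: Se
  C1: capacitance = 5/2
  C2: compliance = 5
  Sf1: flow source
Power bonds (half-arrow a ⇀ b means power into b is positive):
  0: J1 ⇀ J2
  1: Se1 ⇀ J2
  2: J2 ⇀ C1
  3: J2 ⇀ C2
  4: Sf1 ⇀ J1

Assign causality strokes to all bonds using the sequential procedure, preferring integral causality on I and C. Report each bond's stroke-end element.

b0 stroke→J1
b1 stroke→J2
b2 stroke→J2
b3 stroke→J2
b4 stroke→Sf1

b1 stroke→J2  (source Se1 imposes e)
b4 stroke→Sf1  (source Sf1 imposes f)
b0 stroke→J1  (closing 0-jn rule on J1)
b2 stroke→J2  (1-jn J2 has f-setter on 0)
b3 stroke→J2  (J2 flow already set via bond 0)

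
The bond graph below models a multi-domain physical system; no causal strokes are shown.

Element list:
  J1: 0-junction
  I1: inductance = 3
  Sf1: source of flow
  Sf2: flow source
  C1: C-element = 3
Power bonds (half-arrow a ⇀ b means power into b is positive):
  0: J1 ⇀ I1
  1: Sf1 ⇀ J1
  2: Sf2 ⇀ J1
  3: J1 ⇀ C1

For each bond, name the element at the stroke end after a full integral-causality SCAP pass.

#0 stroke→I1
#1 stroke→Sf1
#2 stroke→Sf2
#3 stroke→J1

β1 stroke→Sf1  (Sf1: flow source, stroke at near end)
β2 stroke→Sf2  (source Sf2 imposes f)
β0 stroke→I1  (I1: I, integral causality)
β3 stroke→J1  (closing 0-jn rule on J1)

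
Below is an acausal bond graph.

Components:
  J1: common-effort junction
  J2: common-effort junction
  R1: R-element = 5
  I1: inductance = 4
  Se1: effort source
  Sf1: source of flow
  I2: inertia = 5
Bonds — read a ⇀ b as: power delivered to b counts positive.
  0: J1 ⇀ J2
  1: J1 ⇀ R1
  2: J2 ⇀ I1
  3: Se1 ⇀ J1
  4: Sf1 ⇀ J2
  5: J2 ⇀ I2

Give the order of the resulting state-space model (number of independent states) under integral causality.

2  (I1, I2 all integral)

β3 stroke at J1  (Se1: effort source, stroke at far end)
β4 stroke at Sf1  (source Sf1 imposes f)
β0 stroke at J2  (J1: bond 3 brought effort, rest push out)
β1 stroke at R1  (common-e at J1 fixed by 3)
β2 stroke at I1  (J2: bond 0 brought effort, rest push out)
β5 stroke at I2  (J2 effort already set via bond 0)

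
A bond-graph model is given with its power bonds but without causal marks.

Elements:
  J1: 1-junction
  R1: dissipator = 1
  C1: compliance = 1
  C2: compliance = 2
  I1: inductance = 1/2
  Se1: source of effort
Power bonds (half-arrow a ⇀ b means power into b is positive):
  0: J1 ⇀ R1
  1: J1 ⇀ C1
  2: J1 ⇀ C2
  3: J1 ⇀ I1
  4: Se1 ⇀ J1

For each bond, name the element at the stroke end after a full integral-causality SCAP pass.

β4 stroke at J1  (source Se1 imposes e)
β1 stroke at J1  (C1 outputs effort q/C1)
β2 stroke at J1  (C2 outputs effort q/C2)
β3 stroke at I1  (I1: I, integral causality)
β0 stroke at J1  (1-jn J1 has f-setter on 3)

#0 stroke→J1
#1 stroke→J1
#2 stroke→J1
#3 stroke→I1
#4 stroke→J1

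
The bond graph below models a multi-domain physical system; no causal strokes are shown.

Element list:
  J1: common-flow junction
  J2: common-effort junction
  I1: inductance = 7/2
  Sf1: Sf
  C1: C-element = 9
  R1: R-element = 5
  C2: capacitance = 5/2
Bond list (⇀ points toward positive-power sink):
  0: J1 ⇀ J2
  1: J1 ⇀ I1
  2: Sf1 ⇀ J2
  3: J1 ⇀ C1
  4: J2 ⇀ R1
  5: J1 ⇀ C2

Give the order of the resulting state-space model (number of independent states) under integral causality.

3  (C1, C2, I1 all integral)

bond 2 →Sf1  (Sf1 fixes flow; stroke at Sf1)
bond 1 →I1  (prefer integral on I1)
bond 0 →J1  (common-f at J1 fixed by 1)
bond 3 →J1  (1-jn J1 has f-setter on 1)
bond 5 →J1  (J1 flow already set via bond 1)
bond 4 →J2  (J2 needs exactly one e-in)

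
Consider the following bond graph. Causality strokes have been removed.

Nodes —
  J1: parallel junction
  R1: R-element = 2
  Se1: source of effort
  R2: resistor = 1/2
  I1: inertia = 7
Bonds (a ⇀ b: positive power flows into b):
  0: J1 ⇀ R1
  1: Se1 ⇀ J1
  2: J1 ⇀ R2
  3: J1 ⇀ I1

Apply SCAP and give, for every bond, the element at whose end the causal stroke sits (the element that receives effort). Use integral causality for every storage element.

b0 →R1
b1 →J1
b2 →R2
b3 →I1

β1 →J1  (Se1 fixes effort; stroke away)
β0 →R1  (0-jn J1 has e-setter on 1)
β2 →R2  (J1 effort already set via bond 1)
β3 →I1  (common-e at J1 fixed by 1)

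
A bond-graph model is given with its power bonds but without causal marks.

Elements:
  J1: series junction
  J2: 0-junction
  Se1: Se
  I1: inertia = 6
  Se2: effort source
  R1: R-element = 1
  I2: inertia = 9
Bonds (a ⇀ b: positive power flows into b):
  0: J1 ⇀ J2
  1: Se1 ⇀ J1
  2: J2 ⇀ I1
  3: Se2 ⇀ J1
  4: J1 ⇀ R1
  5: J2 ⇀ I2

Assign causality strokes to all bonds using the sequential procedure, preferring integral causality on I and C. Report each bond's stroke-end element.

b1 stroke→J1  (Se1: effort source, stroke at far end)
b3 stroke→J1  (source Se2 imposes e)
b2 stroke→I1  (I1: I, integral causality)
b5 stroke→I2  (prefer integral on I2)
b0 stroke→J2  (only one effort-in slot at J2)
b4 stroke→J1  (1-jn J1 has f-setter on 0)

#0 |J2
#1 |J1
#2 |I1
#3 |J1
#4 |J1
#5 |I2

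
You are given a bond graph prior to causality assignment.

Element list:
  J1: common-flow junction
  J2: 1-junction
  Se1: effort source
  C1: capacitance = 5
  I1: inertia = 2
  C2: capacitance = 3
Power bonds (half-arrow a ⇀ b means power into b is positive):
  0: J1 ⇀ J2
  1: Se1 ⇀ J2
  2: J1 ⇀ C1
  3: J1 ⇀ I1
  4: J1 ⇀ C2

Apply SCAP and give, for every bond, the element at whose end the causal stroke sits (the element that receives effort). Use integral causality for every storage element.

b1 |J2  (Se1: effort source, stroke at far end)
b0 |J1  (J2 needs exactly one f-in)
b2 |J1  (C1 outputs effort q/C1)
b3 |I1  (I1 integral (f out))
b4 |J1  (J1: bond 3 brought flow, rest push out)

β0 stroke at J1
β1 stroke at J2
β2 stroke at J1
β3 stroke at I1
β4 stroke at J1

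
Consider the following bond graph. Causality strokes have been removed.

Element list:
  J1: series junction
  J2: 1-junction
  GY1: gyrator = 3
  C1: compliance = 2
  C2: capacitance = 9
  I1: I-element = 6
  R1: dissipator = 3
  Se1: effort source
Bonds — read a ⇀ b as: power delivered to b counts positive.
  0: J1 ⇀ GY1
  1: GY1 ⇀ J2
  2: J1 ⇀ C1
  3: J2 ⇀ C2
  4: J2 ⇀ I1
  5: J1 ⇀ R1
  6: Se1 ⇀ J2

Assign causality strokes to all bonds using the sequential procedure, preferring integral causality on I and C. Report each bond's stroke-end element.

β6 stroke at J2  (source Se1 imposes e)
β2 stroke at J1  (C1 outputs effort q/C1)
β3 stroke at J2  (C2: C, integral causality)
β4 stroke at I1  (I1: I, integral causality)
β1 stroke at J2  (common-f at J2 fixed by 4)
β0 stroke at J1  (GY1 both-in/both-out from 1)
β5 stroke at R1  (J1: last free bond brings flow in)

b0 stroke→J1
b1 stroke→J2
b2 stroke→J1
b3 stroke→J2
b4 stroke→I1
b5 stroke→R1
b6 stroke→J2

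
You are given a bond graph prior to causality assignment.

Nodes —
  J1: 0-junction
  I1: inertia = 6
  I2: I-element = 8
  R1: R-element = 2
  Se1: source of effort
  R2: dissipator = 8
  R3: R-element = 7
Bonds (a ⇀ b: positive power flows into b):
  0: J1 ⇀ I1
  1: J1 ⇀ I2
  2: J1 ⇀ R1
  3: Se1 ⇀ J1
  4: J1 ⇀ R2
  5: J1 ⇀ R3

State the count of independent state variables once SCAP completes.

2  (I1, I2 all integral)

b3 |J1  (Se1 (Se) sets effort on bond)
b0 |I1  (J1 effort already set via bond 3)
b1 |I2  (J1: bond 3 brought effort, rest push out)
b2 |R1  (0-jn J1 has e-setter on 3)
b4 |R2  (J1: bond 3 brought effort, rest push out)
b5 |R3  (0-jn J1 has e-setter on 3)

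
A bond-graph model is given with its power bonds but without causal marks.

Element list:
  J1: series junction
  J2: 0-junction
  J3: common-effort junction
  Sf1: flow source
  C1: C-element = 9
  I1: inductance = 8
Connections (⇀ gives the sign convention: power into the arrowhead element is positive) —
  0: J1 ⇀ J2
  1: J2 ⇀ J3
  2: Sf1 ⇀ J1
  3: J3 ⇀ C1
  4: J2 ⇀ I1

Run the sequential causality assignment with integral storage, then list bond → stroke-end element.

bond 2 stroke at Sf1  (Sf1: flow source, stroke at near end)
bond 0 stroke at J1  (common-f at J1 fixed by 2)
bond 3 stroke at J3  (C1 integral (e out))
bond 1 stroke at J2  (common-e at J3 fixed by 3)
bond 4 stroke at I1  (J2 effort already set via bond 1)

β0 →J1
β1 →J2
β2 →Sf1
β3 →J3
β4 →I1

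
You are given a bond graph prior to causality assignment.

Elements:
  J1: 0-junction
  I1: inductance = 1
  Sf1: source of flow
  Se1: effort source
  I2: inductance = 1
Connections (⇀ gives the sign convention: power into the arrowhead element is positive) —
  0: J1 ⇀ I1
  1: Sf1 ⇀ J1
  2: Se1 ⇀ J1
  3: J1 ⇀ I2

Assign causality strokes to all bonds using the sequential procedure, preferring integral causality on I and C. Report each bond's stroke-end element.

b0 |I1
b1 |Sf1
b2 |J1
b3 |I2

b1 stroke at Sf1  (Sf1 (Sf) sets flow on bond)
b2 stroke at J1  (Se1 fixes effort; stroke away)
b0 stroke at I1  (common-e at J1 fixed by 2)
b3 stroke at I2  (common-e at J1 fixed by 2)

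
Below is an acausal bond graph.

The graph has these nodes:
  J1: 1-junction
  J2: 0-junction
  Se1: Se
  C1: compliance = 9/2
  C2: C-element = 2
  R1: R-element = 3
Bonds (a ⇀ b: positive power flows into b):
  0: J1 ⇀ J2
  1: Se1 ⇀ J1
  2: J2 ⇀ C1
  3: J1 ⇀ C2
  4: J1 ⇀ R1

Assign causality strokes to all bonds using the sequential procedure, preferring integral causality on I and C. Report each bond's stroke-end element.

β1 →J1  (source Se1 imposes e)
β2 →J2  (C1 integral (e out))
β0 →J1  (common-e at J2 fixed by 2)
β3 →J1  (C2 integral (e out))
β4 →R1  (J1 needs exactly one f-in)

b0 stroke→J1
b1 stroke→J1
b2 stroke→J2
b3 stroke→J1
b4 stroke→R1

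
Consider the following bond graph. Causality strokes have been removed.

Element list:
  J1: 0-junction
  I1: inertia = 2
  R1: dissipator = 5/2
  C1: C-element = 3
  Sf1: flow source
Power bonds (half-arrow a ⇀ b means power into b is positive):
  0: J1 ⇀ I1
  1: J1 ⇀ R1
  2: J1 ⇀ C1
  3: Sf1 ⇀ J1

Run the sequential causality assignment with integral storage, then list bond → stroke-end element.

bond 3 stroke at Sf1  (Sf1 (Sf) sets flow on bond)
bond 0 stroke at I1  (I1 integral (f out))
bond 2 stroke at J1  (C1: C, integral causality)
bond 1 stroke at R1  (J1 effort already set via bond 2)

bond 0 |I1
bond 1 |R1
bond 2 |J1
bond 3 |Sf1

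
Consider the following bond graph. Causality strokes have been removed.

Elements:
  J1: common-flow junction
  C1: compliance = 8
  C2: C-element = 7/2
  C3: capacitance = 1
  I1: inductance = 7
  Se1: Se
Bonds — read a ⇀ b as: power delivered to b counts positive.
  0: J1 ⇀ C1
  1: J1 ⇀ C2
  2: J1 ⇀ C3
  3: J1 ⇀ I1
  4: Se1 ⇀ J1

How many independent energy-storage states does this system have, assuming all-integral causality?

bond 4 stroke at J1  (Se1: effort source, stroke at far end)
bond 0 stroke at J1  (C1: C, integral causality)
bond 1 stroke at J1  (prefer integral on C2)
bond 2 stroke at J1  (C3 outputs effort q/C3)
bond 3 stroke at I1  (J1: last free bond brings flow in)

4  (C1, C2, C3, I1 all integral)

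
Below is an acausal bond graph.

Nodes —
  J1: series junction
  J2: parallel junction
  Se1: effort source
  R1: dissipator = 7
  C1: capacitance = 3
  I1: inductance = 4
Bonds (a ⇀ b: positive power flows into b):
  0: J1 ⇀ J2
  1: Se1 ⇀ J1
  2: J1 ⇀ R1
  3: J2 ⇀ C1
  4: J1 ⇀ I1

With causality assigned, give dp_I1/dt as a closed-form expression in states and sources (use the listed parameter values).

β1 |J1  (Se1: effort source, stroke at far end)
β3 |J2  (C1 outputs effort q/C1)
β0 |J1  (J2 effort already set via bond 3)
β4 |I1  (I1 outputs flow p/I1)
β2 |J1  (common-f at J1 fixed by 4)

dp_I1/dt = E_Se1 - 7*p_I1/4 - q_C1/3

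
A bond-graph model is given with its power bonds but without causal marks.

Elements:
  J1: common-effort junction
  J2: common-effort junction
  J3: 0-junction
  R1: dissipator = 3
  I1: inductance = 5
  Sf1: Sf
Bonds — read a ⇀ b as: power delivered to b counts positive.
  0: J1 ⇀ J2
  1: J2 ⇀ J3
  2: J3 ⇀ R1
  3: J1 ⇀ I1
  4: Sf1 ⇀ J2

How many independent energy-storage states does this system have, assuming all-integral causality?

1  (I1 all integral)

β4 |Sf1  (Sf1: flow source, stroke at near end)
β3 |I1  (I1: I, integral causality)
β0 |J1  (closing 0-jn rule on J1)
β1 |J2  (closing 0-jn rule on J2)
β2 |J3  (J3 needs exactly one e-in)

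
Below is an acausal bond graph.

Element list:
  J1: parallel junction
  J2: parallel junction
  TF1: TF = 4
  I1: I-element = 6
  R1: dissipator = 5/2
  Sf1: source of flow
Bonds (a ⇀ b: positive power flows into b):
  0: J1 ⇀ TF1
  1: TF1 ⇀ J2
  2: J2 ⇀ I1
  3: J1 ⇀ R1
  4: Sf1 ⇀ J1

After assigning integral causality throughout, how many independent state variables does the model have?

1  (I1 all integral)

#4 →Sf1  (source Sf1 imposes f)
#2 →I1  (I1 outputs flow p/I1)
#1 →J2  (only one effort-in slot at J2)
#0 →TF1  (TF1: transformer flips bond 1)
#3 →J1  (J1 needs exactly one e-in)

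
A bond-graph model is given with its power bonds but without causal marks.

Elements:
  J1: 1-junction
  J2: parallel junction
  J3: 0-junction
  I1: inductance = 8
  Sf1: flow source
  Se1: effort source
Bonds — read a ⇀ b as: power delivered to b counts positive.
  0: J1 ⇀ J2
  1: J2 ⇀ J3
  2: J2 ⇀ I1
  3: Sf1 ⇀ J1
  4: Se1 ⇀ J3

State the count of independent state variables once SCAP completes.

bond 3 stroke→Sf1  (Sf1 fixes flow; stroke at Sf1)
bond 4 stroke→J3  (source Se1 imposes e)
bond 0 stroke→J1  (common-f at J1 fixed by 3)
bond 1 stroke→J2  (0-jn J3 has e-setter on 4)
bond 2 stroke→I1  (J2 effort already set via bond 1)

1  (I1 all integral)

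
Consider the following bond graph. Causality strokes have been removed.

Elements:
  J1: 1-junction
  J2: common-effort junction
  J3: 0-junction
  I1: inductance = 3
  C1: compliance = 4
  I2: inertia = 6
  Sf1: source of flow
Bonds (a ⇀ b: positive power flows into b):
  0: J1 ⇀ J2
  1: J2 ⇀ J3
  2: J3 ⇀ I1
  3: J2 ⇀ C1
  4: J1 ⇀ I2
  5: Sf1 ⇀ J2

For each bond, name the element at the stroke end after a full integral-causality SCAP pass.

bond 5 →Sf1  (Sf1: flow source, stroke at near end)
bond 2 →I1  (I1 outputs flow p/I1)
bond 1 →J3  (J3 needs exactly one e-in)
bond 3 →J2  (C1 outputs effort q/C1)
bond 0 →J1  (J2 effort already set via bond 3)
bond 4 →I2  (J1 needs exactly one f-in)

bond 0 stroke at J1
bond 1 stroke at J3
bond 2 stroke at I1
bond 3 stroke at J2
bond 4 stroke at I2
bond 5 stroke at Sf1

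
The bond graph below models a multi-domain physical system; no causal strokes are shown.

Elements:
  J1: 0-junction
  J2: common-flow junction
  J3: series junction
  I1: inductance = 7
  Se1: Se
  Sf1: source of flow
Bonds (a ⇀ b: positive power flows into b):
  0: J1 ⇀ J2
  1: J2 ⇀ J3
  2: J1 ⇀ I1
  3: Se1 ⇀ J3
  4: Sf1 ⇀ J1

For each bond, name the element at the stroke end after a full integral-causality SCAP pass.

β3 |J3  (Se1 fixes effort; stroke away)
β4 |Sf1  (Sf1 fixes flow; stroke at Sf1)
β1 |J2  (only one flow-in slot at J3)
β0 |J1  (J2 needs exactly one f-in)
β2 |I1  (0-jn J1 has e-setter on 0)

b0 →J1
b1 →J2
b2 →I1
b3 →J3
b4 →Sf1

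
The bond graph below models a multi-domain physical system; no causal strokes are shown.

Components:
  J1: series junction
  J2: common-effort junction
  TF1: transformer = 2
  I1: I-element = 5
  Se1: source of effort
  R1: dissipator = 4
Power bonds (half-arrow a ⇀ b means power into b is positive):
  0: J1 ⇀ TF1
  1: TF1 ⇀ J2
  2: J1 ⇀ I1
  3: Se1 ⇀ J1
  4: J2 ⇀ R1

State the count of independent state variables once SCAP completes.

1  (I1 all integral)

bond 3 stroke→J1  (Se1 fixes effort; stroke away)
bond 2 stroke→I1  (I1 outputs flow p/I1)
bond 0 stroke→J1  (J1: bond 2 brought flow, rest push out)
bond 1 stroke→TF1  (TF TF1: opposite of bond 0)
bond 4 stroke→J2  (J2: last free bond brings effort in)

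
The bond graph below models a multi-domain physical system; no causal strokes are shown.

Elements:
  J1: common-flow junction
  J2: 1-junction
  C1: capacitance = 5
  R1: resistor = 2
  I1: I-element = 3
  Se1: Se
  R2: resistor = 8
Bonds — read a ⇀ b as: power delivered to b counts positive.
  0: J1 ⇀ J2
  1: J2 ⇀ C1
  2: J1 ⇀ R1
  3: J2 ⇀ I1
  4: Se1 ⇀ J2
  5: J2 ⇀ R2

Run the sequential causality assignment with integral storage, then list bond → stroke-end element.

β0 |J2
β1 |J2
β2 |J1
β3 |I1
β4 |J2
β5 |J2

#4 →J2  (Se1 fixes effort; stroke away)
#1 →J2  (C1 outputs effort q/C1)
#3 →I1  (prefer integral on I1)
#0 →J2  (1-jn J2 has f-setter on 3)
#5 →J2  (J2 flow already set via bond 3)
#2 →J1  (J1 flow already set via bond 0)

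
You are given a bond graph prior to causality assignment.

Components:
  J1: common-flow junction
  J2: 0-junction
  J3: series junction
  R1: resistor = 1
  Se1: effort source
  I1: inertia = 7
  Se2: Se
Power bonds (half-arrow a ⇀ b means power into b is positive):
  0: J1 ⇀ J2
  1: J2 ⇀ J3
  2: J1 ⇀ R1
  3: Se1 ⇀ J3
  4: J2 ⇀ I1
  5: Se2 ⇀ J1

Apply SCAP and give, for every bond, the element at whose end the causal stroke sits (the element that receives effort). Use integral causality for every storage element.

bond 0 stroke at J1
bond 1 stroke at J2
bond 2 stroke at R1
bond 3 stroke at J3
bond 4 stroke at I1
bond 5 stroke at J1

b3 →J3  (Se1 fixes effort; stroke away)
b5 →J1  (source Se2 imposes e)
b1 →J2  (closing 1-jn rule on J3)
b0 →J1  (0-jn J2 has e-setter on 1)
b4 →I1  (J2: bond 1 brought effort, rest push out)
b2 →R1  (only one flow-in slot at J1)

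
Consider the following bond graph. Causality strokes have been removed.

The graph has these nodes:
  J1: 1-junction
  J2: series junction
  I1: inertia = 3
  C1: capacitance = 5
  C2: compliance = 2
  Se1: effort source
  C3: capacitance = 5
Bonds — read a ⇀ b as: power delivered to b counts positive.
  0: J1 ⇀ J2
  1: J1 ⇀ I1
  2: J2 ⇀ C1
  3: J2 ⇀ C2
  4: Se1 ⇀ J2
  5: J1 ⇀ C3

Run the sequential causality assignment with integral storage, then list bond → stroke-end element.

bond 4 stroke at J2  (Se1: effort source, stroke at far end)
bond 1 stroke at I1  (prefer integral on I1)
bond 0 stroke at J1  (J1 flow already set via bond 1)
bond 5 stroke at J1  (J1 flow already set via bond 1)
bond 2 stroke at J2  (J2 flow already set via bond 0)
bond 3 stroke at J2  (J2 flow already set via bond 0)

b0 stroke at J1
b1 stroke at I1
b2 stroke at J2
b3 stroke at J2
b4 stroke at J2
b5 stroke at J1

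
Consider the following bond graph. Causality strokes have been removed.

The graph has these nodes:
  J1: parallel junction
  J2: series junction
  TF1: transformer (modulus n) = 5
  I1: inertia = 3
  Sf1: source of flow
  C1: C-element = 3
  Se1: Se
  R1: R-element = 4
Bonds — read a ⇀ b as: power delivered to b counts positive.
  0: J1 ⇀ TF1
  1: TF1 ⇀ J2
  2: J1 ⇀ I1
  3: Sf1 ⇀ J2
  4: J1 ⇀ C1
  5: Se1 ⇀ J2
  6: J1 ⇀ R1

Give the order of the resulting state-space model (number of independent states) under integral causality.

2  (C1, I1 all integral)

b3 stroke at Sf1  (source Sf1 imposes f)
b5 stroke at J2  (source Se1 imposes e)
b1 stroke at J2  (J2: bond 3 brought flow, rest push out)
b0 stroke at TF1  (TF1 one-in-one-out from 1)
b2 stroke at I1  (I1: I, integral causality)
b4 stroke at J1  (C1: C, integral causality)
b6 stroke at R1  (J1: bond 4 brought effort, rest push out)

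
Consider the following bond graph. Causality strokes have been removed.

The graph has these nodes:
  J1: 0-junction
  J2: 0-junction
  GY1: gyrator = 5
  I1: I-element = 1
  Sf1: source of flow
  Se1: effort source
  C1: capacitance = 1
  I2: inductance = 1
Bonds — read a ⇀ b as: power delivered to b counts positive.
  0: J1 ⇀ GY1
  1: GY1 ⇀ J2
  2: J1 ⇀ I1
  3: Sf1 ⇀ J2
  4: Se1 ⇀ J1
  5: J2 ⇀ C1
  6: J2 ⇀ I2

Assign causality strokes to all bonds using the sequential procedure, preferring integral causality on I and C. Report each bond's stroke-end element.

#3 stroke at Sf1  (source Sf1 imposes f)
#4 stroke at J1  (Se1: effort source, stroke at far end)
#0 stroke at GY1  (0-jn J1 has e-setter on 4)
#2 stroke at I1  (J1 effort already set via bond 4)
#1 stroke at GY1  (GY GY1: same side as bond 0)
#5 stroke at J2  (C1 outputs effort q/C1)
#6 stroke at I2  (0-jn J2 has e-setter on 5)

β0 |GY1
β1 |GY1
β2 |I1
β3 |Sf1
β4 |J1
β5 |J2
β6 |I2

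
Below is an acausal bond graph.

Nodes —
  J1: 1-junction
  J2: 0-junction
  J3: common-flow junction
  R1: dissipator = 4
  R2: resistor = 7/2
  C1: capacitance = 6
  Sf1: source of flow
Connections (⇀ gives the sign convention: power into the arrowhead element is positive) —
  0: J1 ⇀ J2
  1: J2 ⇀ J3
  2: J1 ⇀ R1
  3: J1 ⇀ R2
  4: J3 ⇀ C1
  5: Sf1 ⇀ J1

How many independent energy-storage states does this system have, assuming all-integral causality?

1  (C1 all integral)

b5 stroke→Sf1  (Sf1: flow source, stroke at near end)
b0 stroke→J1  (common-f at J1 fixed by 5)
b2 stroke→J1  (J1: bond 5 brought flow, rest push out)
b3 stroke→J1  (J1 flow already set via bond 5)
b1 stroke→J2  (closing 0-jn rule on J2)
b4 stroke→J3  (J3: bond 1 brought flow, rest push out)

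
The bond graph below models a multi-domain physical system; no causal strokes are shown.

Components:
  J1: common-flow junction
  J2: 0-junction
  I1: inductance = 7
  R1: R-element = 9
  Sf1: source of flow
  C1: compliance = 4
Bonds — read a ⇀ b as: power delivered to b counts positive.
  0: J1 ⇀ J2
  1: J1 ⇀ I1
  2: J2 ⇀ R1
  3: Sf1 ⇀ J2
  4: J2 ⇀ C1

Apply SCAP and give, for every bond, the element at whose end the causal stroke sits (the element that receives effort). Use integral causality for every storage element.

bond 3 →Sf1  (Sf1 (Sf) sets flow on bond)
bond 1 →I1  (I1 integral (f out))
bond 0 →J1  (1-jn J1 has f-setter on 1)
bond 4 →J2  (C1 outputs effort q/C1)
bond 2 →R1  (common-e at J2 fixed by 4)

b0 →J1
b1 →I1
b2 →R1
b3 →Sf1
b4 →J2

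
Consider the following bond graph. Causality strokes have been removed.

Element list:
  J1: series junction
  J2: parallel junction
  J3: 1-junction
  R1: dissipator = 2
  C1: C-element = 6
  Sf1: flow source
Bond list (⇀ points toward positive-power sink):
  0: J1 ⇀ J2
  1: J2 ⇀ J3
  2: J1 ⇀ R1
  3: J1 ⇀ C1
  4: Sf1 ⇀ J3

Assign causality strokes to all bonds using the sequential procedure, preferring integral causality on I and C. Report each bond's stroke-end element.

b0 stroke at J2
b1 stroke at J3
b2 stroke at J1
b3 stroke at J1
b4 stroke at Sf1

bond 4 →Sf1  (Sf1: flow source, stroke at near end)
bond 1 →J3  (common-f at J3 fixed by 4)
bond 0 →J2  (only one effort-in slot at J2)
bond 2 →J1  (J1: bond 0 brought flow, rest push out)
bond 3 →J1  (1-jn J1 has f-setter on 0)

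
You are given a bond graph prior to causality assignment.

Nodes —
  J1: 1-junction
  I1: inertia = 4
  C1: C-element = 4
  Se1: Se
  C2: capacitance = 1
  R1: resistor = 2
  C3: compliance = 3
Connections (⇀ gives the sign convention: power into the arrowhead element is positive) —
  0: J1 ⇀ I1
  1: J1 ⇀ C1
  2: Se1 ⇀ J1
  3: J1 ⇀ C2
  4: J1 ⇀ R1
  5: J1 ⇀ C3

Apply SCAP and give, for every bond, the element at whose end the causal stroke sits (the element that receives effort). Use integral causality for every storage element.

β0 stroke at I1
β1 stroke at J1
β2 stroke at J1
β3 stroke at J1
β4 stroke at J1
β5 stroke at J1

#2 |J1  (Se1: effort source, stroke at far end)
#0 |I1  (I1: I, integral causality)
#1 |J1  (1-jn J1 has f-setter on 0)
#3 |J1  (J1 flow already set via bond 0)
#4 |J1  (1-jn J1 has f-setter on 0)
#5 |J1  (J1: bond 0 brought flow, rest push out)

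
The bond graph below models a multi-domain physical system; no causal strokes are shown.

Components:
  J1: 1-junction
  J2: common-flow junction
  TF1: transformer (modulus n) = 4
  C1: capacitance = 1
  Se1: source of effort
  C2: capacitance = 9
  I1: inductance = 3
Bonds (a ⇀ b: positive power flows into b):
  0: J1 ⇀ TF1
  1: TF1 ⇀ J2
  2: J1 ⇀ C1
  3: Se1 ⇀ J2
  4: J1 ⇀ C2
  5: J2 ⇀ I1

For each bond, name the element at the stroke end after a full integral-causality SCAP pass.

bond 3 →J2  (Se1 (Se) sets effort on bond)
bond 2 →J1  (prefer integral on C1)
bond 4 →J1  (C2 outputs effort q/C2)
bond 0 →TF1  (only one flow-in slot at J1)
bond 1 →J2  (TF1: transformer flips bond 0)
bond 5 →I1  (J2: last free bond brings flow in)

bond 0 |TF1
bond 1 |J2
bond 2 |J1
bond 3 |J2
bond 4 |J1
bond 5 |I1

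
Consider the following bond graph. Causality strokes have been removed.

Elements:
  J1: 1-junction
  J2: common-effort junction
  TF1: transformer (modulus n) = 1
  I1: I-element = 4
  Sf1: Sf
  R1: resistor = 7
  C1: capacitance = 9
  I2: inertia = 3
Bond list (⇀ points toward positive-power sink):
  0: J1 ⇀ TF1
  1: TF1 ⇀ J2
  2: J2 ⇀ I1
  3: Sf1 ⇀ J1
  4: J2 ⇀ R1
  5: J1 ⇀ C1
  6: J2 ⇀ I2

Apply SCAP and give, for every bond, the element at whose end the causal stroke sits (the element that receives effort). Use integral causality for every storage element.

#0 →J1
#1 →TF1
#2 →I1
#3 →Sf1
#4 →J2
#5 →J1
#6 →I2

bond 3 stroke→Sf1  (Sf1 fixes flow; stroke at Sf1)
bond 0 stroke→J1  (J1: bond 3 brought flow, rest push out)
bond 5 stroke→J1  (common-f at J1 fixed by 3)
bond 1 stroke→TF1  (TF1: transformer flips bond 0)
bond 2 stroke→I1  (I1 integral (f out))
bond 6 stroke→I2  (I2 integral (f out))
bond 4 stroke→J2  (J2 needs exactly one e-in)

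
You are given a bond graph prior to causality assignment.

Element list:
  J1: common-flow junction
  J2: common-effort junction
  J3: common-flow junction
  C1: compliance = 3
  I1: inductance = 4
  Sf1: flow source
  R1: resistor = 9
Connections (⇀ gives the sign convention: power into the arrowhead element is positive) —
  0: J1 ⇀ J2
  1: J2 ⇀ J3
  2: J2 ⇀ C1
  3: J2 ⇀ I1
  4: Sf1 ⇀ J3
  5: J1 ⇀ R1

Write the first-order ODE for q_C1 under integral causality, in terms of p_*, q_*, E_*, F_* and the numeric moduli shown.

b4 →Sf1  (source Sf1 imposes f)
b1 →J3  (1-jn J3 has f-setter on 4)
b2 →J2  (C1 integral (e out))
b0 →J1  (common-e at J2 fixed by 2)
b3 →I1  (J2 effort already set via bond 2)
b5 →R1  (closing 1-jn rule on J1)

dq_C1/dt = -F_Sf1 - p_I1/4 - q_C1/27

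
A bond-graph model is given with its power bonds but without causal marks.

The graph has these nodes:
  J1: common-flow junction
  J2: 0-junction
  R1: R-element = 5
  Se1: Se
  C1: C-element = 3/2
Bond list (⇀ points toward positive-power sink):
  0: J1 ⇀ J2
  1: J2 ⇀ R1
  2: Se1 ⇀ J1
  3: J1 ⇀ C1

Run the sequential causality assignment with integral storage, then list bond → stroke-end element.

#0 stroke at J2
#1 stroke at R1
#2 stroke at J1
#3 stroke at J1

b2 stroke→J1  (Se1 (Se) sets effort on bond)
b3 stroke→J1  (prefer integral on C1)
b0 stroke→J2  (closing 1-jn rule on J1)
b1 stroke→R1  (common-e at J2 fixed by 0)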